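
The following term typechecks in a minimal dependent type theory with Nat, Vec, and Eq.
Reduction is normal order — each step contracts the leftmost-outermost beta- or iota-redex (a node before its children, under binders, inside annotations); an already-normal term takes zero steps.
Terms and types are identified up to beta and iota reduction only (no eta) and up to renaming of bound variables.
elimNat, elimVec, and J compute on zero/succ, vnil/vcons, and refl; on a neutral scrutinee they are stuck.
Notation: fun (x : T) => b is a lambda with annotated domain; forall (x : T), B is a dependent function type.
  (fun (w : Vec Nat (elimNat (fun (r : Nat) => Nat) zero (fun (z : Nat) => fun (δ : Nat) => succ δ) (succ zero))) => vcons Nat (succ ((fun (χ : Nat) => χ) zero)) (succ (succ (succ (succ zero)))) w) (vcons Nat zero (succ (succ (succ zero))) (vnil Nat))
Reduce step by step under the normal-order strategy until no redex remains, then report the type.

normal-order reduction sequence:
  (fun (w : Vec Nat (elimNat (fun (r : Nat) => Nat) zero (fun (z : Nat) => fun (δ : Nat) => succ δ) (succ zero))) => vcons Nat (succ ((fun (χ : Nat) => χ) zero)) (succ (succ (succ (succ zero)))) w) (vcons Nat zero (succ (succ (succ zero))) (vnil Nat))
  ~> vcons Nat (succ ((fun (w : Nat) => w) zero)) (succ (succ (succ (succ zero)))) (vcons Nat zero (succ (succ (succ zero))) (vnil Nat))
  ~> vcons Nat (succ zero) (succ (succ (succ (succ zero)))) (vcons Nat zero (succ (succ (succ zero))) (vnil Nat))
the term's type:
  Vec Nat (succ (succ zero))


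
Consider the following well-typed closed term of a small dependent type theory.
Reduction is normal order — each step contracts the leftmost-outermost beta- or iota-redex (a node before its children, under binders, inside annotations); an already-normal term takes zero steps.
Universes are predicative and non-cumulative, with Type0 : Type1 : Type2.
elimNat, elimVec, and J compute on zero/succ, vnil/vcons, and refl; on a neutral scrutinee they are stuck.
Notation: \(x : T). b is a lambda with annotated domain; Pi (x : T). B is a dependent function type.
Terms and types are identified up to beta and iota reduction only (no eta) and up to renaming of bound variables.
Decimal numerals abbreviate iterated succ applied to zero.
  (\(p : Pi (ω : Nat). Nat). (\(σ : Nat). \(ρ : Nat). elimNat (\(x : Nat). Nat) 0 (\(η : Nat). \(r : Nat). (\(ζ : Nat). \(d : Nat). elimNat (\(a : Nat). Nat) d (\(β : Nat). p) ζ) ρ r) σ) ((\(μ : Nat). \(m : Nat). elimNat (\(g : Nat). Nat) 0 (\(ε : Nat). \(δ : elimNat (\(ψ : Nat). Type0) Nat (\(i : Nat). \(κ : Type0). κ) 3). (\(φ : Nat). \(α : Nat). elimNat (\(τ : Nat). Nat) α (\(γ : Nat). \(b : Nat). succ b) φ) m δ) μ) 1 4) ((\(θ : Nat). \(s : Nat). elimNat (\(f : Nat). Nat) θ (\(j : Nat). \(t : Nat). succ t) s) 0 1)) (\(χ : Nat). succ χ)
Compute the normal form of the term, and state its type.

reduced normal form:
  4
type:
  Nat


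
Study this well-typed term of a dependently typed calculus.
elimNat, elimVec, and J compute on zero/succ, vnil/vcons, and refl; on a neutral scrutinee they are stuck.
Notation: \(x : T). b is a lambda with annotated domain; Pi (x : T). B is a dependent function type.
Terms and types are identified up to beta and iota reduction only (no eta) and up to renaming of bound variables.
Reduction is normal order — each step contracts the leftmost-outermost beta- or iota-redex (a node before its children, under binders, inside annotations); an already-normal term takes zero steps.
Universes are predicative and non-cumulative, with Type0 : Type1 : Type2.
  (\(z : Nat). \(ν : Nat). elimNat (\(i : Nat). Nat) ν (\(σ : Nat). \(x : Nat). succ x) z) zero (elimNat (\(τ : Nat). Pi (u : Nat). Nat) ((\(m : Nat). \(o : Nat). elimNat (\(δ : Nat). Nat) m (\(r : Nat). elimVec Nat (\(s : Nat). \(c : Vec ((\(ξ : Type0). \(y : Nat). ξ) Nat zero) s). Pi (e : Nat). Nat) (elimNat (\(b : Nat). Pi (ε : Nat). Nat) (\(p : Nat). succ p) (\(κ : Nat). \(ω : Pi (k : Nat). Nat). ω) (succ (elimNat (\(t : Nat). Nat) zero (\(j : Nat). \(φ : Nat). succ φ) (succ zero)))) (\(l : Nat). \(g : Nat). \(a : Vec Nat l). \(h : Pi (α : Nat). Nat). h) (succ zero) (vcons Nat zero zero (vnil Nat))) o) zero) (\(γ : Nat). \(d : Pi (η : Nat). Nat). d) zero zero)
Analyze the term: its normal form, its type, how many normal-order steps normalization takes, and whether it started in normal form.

reduced normal form:
  zero
type:
  Nat
reduction steps (normal order): 7
started in normal form: no
first contracted redex: a beta-redex


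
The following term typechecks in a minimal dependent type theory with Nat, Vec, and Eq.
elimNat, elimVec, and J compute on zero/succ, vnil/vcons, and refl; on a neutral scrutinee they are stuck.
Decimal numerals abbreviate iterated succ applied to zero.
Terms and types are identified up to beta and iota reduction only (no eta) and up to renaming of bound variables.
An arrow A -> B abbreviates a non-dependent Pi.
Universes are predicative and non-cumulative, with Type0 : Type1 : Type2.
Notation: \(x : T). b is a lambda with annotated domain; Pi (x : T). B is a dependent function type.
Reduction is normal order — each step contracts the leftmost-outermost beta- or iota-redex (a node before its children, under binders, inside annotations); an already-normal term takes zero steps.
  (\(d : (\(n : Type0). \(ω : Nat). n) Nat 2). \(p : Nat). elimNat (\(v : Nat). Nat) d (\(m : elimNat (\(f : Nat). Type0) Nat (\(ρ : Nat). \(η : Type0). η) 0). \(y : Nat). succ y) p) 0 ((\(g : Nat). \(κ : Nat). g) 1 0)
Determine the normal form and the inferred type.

normal form:
  1
inferred type:
  Nat
observation: contracting a beta-redex first, the term normalizes in 9 steps.


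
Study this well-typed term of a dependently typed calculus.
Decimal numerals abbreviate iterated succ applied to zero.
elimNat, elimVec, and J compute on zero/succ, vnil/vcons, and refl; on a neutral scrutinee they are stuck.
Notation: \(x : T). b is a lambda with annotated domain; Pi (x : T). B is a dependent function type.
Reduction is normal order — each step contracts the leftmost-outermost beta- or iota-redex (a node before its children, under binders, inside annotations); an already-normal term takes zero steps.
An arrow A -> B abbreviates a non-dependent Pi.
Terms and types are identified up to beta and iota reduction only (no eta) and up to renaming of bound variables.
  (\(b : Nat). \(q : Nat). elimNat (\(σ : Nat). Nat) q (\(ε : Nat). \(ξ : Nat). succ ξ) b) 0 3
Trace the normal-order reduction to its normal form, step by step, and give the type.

normal-order reduction:
  (\(b : Nat). \(q : Nat). elimNat (\(σ : Nat). Nat) q (\(ε : Nat). \(ξ : Nat). succ ξ) b) 0 3
  ~> (\(b : Nat). elimNat (\(q : Nat). Nat) b (\(σ : Nat). \(ε : Nat). succ ε) 0) 3
  ~> elimNat (\(b : Nat). Nat) 3 (\(q : Nat). \(σ : Nat). succ σ) 0
  ~> 3
the term's type:
  Nat


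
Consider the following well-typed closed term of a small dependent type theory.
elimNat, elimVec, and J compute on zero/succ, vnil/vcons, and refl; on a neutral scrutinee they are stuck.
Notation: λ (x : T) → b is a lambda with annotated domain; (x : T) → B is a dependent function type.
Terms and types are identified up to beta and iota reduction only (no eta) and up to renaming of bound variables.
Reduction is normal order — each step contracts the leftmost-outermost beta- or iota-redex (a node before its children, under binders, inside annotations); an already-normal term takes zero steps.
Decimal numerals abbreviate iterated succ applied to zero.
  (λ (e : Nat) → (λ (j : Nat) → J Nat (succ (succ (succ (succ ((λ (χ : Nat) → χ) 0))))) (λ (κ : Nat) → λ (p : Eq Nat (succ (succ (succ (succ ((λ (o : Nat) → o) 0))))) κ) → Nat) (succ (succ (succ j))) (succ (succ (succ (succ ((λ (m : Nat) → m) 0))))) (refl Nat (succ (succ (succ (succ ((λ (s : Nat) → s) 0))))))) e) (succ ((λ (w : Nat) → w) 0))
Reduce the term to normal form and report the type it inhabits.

reduced normal form:
  4
type:
  Nat
observation: normalization takes exactly 4 steps under the normal-order strategy.


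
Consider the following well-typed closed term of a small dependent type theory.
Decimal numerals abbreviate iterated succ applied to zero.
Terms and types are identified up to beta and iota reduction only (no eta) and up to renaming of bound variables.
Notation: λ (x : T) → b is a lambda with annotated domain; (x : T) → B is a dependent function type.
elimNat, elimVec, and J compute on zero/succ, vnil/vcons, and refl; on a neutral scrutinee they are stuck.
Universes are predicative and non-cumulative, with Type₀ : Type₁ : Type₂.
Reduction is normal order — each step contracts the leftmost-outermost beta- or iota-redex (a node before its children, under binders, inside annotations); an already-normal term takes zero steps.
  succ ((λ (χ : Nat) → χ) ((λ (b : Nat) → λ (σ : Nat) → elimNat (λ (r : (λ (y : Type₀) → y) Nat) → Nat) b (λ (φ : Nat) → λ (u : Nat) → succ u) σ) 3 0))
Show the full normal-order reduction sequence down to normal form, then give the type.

normal-order reduction:
  succ ((λ (χ : Nat) → χ) ((λ (b : Nat) → λ (σ : Nat) → elimNat (λ (r : (λ (y : Type₀) → y) Nat) → Nat) b (λ (φ : Nat) → λ (u : Nat) → succ u) σ) 3 0))
  ~> succ ((λ (χ : Nat) → λ (b : Nat) → elimNat (λ (σ : (λ (r : Type₀) → r) Nat) → Nat) χ (λ (y : Nat) → λ (φ : Nat) → succ φ) b) 3 0)
  ~> succ ((λ (χ : Nat) → elimNat (λ (b : (λ (σ : Type₀) → σ) Nat) → Nat) 3 (λ (r : Nat) → λ (y : Nat) → succ y) χ) 0)
  ~> succ (elimNat (λ (χ : (λ (b : Type₀) → b) Nat) → Nat) 3 (λ (σ : Nat) → λ (r : Nat) → succ r) 0)
  ~> 4
type:
  Nat


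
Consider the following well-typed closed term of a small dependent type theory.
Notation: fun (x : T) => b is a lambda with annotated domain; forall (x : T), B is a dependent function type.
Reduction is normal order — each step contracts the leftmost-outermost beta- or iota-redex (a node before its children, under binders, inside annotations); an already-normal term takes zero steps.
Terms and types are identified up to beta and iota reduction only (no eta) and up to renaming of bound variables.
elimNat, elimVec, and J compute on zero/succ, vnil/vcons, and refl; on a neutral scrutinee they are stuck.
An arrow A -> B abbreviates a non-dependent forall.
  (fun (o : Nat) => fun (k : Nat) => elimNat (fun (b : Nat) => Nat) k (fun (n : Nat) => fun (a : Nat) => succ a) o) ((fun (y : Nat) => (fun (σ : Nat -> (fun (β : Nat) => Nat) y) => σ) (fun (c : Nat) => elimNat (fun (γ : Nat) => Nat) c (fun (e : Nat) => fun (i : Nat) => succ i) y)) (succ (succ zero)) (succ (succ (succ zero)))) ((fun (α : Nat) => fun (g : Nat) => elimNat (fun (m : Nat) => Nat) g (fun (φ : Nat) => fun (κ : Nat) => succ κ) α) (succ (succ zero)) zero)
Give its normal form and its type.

resulting normal form:
  succ (succ (succ (succ (succ (succ (succ zero))))))
inferred type:
  Nat


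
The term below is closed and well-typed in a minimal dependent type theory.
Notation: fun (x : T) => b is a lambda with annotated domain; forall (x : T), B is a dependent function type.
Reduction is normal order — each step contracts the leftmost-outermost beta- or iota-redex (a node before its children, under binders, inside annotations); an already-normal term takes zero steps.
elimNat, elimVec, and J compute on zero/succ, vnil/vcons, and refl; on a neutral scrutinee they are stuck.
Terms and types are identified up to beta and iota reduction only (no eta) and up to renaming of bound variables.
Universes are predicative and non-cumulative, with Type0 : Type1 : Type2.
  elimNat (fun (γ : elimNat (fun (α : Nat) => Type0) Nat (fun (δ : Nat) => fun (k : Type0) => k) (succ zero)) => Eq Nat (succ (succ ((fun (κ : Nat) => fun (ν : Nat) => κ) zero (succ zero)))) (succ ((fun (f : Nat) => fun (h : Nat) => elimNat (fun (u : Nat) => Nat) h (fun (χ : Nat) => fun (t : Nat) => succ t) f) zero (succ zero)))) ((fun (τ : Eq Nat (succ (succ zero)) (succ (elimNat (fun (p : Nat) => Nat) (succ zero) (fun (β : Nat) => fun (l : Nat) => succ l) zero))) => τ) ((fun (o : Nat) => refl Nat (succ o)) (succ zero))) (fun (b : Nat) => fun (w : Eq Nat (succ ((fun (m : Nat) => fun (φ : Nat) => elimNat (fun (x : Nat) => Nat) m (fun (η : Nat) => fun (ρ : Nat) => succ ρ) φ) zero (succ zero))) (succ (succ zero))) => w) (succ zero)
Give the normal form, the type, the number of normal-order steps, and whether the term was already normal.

reduced normal form:
  refl Nat (succ (succ zero))
the term's type:
  Eq Nat (succ (succ zero)) (succ (succ zero))
steps to reach normal form (normal order): 6
started in normal form: no
first redex: an elimNat iota-redex


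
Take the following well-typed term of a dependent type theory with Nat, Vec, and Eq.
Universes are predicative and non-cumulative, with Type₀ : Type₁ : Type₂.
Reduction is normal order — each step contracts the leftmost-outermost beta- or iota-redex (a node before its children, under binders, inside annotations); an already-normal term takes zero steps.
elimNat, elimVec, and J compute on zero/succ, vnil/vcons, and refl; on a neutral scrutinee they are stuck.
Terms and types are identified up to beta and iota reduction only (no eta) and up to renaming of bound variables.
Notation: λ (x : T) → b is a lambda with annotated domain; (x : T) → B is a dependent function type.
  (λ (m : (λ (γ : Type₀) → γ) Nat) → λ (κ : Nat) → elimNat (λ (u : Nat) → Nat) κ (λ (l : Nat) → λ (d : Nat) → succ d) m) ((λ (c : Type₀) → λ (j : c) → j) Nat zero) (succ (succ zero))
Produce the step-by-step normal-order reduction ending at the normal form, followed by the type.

normal-order reduction sequence:
  (λ (m : (λ (γ : Type₀) → γ) Nat) → λ (κ : Nat) → elimNat (λ (u : Nat) → Nat) κ (λ (l : Nat) → λ (d : Nat) → succ d) m) ((λ (c : Type₀) → λ (j : c) → j) Nat zero) (succ (succ zero))
  ~> (λ (m : Nat) → elimNat (λ (γ : Nat) → Nat) m (λ (κ : Nat) → λ (u : Nat) → succ u) ((λ (l : Type₀) → λ (d : l) → d) Nat zero)) (succ (succ zero))
  ~> elimNat (λ (m : Nat) → Nat) (succ (succ zero)) (λ (γ : Nat) → λ (κ : Nat) → succ κ) ((λ (u : Type₀) → λ (l : u) → l) Nat zero)
  ~> elimNat (λ (m : Nat) → Nat) (succ (succ zero)) (λ (γ : Nat) → λ (κ : Nat) → succ κ) ((λ (u : Nat) → u) zero)
  ~> elimNat (λ (m : Nat) → Nat) (succ (succ zero)) (λ (γ : Nat) → λ (κ : Nat) → succ κ) zero
  ~> succ (succ zero)
inferred type:
  Nat


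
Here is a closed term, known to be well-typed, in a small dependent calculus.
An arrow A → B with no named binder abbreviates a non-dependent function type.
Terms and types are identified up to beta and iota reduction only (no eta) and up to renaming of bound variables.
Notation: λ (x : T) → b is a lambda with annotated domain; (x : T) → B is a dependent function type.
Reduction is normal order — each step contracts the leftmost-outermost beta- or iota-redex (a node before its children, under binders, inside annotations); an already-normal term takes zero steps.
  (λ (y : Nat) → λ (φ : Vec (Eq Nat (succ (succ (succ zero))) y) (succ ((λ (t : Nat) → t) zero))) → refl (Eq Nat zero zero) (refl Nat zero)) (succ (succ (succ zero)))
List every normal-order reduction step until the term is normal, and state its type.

normal-order reduction:
  (λ (y : Nat) → λ (φ : Vec (Eq Nat (succ (succ (succ zero))) y) (succ ((λ (t : Nat) → t) zero))) → refl (Eq Nat zero zero) (refl Nat zero)) (succ (succ (succ zero)))
  ~> λ (y : Vec (Eq Nat (succ (succ (succ zero))) (succ (succ (succ zero)))) (succ ((λ (φ : Nat) → φ) zero))) → refl (Eq Nat zero zero) (refl Nat zero)
  ~> λ (y : Vec (Eq Nat (succ (succ (succ zero))) (succ (succ (succ zero)))) (succ zero)) → refl (Eq Nat zero zero) (refl Nat zero)
type:
  Vec (Eq Nat (succ (succ (succ zero))) (succ (succ (succ zero)))) (succ zero) → Eq (Eq Nat zero zero) (refl Nat zero) (refl Nat zero)


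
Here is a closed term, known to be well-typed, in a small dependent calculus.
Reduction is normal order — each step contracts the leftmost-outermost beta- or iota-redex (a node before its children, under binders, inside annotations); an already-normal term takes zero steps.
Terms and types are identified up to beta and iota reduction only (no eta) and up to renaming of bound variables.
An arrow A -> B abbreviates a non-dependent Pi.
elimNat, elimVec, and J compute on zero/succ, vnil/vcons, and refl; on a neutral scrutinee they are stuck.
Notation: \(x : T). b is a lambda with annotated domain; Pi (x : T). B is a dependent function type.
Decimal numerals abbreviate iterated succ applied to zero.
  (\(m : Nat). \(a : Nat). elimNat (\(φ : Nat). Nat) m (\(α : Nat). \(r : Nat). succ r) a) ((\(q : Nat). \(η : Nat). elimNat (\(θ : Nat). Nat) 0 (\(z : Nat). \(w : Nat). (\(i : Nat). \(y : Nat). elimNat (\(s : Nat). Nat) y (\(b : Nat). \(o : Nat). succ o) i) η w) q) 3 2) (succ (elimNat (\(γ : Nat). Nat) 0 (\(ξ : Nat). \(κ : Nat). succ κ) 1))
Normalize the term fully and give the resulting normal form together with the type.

normal form:
  8
the term's type:
  Nat
observation: contracting a beta-redex first, the term normalizes in 52 steps.


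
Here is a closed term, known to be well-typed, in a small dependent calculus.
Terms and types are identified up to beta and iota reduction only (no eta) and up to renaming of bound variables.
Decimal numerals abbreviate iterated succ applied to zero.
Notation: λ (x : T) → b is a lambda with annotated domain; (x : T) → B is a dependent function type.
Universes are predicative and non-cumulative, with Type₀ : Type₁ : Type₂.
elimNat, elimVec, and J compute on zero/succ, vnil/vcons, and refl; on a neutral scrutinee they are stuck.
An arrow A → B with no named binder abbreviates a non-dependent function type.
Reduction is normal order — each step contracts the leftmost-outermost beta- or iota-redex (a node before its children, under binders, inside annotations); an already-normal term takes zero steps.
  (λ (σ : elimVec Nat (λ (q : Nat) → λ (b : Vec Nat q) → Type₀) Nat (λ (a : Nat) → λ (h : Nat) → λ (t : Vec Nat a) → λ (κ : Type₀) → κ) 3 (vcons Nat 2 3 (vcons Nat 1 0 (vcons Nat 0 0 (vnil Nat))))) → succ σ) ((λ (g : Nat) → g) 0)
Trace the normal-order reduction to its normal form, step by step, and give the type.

normal-order reduction sequence:
  (λ (σ : elimVec Nat (λ (q : Nat) → λ (b : Vec Nat q) → Type₀) Nat (λ (a : Nat) → λ (h : Nat) → λ (t : Vec Nat a) → λ (κ : Type₀) → κ) 3 (vcons Nat 2 3 (vcons Nat 1 0 (vcons Nat 0 0 (vnil Nat))))) → succ σ) ((λ (g : Nat) → g) 0)
  ~> succ ((λ (σ : Nat) → σ) 0)
  ~> 1
type:
  Nat


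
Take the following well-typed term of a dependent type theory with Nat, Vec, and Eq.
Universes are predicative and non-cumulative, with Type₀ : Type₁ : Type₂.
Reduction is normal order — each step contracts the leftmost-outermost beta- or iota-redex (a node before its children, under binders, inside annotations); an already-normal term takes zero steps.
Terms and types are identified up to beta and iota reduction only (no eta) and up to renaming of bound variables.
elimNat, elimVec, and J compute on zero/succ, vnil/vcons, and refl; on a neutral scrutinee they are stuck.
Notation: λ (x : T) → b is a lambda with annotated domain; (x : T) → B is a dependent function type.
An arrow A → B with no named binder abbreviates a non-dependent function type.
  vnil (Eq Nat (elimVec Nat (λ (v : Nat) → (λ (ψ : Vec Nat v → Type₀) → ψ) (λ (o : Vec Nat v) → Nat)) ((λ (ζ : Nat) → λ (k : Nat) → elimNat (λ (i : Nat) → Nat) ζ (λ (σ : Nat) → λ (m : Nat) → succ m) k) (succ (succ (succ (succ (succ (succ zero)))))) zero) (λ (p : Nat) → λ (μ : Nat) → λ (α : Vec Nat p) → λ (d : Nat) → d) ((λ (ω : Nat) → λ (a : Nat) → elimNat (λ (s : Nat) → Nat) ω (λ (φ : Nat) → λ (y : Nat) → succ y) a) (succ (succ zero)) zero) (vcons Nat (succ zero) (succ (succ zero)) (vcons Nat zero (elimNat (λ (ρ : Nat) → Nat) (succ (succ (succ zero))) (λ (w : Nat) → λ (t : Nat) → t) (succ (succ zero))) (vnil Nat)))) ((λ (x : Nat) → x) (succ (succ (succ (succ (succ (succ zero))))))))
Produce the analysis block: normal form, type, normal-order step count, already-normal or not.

resulting normal form:
  vnil (Eq Nat (succ (succ (succ (succ (succ (succ zero)))))) (succ (succ (succ (succ (succ (succ zero)))))))
type:
  Vec (Eq Nat (succ (succ (succ (succ (succ (succ zero)))))) (succ (succ (succ (succ (succ (succ zero))))))) zero
reduction steps (normal order): 15
already normal: no
first redex: an elimVec iota-redex


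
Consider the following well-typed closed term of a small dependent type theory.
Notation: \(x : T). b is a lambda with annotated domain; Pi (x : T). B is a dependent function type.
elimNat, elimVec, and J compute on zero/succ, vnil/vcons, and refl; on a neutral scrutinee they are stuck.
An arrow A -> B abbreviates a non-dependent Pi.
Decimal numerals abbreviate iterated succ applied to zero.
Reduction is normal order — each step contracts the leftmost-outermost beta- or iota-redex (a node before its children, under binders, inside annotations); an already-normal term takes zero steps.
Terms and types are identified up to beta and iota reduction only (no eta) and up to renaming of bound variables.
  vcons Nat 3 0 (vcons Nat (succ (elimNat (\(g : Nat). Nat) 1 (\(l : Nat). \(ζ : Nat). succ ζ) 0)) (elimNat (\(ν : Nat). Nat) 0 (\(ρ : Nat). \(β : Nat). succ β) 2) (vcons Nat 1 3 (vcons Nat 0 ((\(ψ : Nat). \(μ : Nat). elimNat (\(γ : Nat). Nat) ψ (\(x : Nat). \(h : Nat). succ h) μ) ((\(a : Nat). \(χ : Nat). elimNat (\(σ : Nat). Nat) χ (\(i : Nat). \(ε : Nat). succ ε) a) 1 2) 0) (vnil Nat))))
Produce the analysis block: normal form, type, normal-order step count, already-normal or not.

resulting normal form:
  vcons Nat 3 0 (vcons Nat 2 2 (vcons Nat 1 3 (vcons Nat 0 3 (vnil Nat))))
inferred type:
  Vec Nat 4
reduction steps (normal order): 17
term was already normal: no
first contracted redex: an elimNat iota-redex


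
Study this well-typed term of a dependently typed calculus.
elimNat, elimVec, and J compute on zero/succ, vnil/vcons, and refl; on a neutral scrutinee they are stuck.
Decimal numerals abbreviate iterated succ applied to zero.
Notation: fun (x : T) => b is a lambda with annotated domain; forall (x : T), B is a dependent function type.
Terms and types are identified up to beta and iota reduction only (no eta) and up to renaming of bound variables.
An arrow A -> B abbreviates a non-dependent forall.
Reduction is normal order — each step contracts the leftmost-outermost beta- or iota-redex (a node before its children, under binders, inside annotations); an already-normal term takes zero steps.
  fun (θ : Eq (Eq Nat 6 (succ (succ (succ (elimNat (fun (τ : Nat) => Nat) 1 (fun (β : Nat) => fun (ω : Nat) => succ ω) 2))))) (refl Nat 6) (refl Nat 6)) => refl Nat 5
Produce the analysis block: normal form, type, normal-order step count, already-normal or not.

reduced normal form:
  fun (θ : Eq (Eq Nat 6 6) (refl Nat 6) (refl Nat 6)) => refl Nat 5
type:
  Eq (Eq Nat 6 6) (refl Nat 6) (refl Nat 6) -> Eq Nat 5 5
reduction steps (normal order): 7
term was already normal: no
first redex: an elimNat iota-redex


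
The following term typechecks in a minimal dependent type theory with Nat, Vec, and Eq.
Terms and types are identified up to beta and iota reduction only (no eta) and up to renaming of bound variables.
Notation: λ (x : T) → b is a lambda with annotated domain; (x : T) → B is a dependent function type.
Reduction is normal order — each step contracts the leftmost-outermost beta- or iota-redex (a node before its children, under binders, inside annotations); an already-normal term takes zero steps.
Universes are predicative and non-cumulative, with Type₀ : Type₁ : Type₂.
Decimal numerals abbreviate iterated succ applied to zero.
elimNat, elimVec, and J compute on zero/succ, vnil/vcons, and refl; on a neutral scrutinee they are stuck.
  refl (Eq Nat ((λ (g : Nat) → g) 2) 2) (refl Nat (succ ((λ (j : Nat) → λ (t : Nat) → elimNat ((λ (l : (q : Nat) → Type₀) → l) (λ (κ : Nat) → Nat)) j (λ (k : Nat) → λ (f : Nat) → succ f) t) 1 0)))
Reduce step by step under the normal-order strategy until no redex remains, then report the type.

normal-order reduction:
  refl (Eq Nat ((λ (g : Nat) → g) 2) 2) (refl Nat (succ ((λ (j : Nat) → λ (t : Nat) → elimNat ((λ (l : (q : Nat) → Type₀) → l) (λ (κ : Nat) → Nat)) j (λ (k : Nat) → λ (f : Nat) → succ f) t) 1 0)))
  ~> refl (Eq Nat 2 2) (refl Nat (succ ((λ (g : Nat) → λ (j : Nat) → elimNat ((λ (t : (l : Nat) → Type₀) → t) (λ (q : Nat) → Nat)) g (λ (κ : Nat) → λ (k : Nat) → succ k) j) 1 0)))
  ~> refl (Eq Nat 2 2) (refl Nat (succ ((λ (g : Nat) → elimNat ((λ (j : (t : Nat) → Type₀) → j) (λ (l : Nat) → Nat)) 1 (λ (q : Nat) → λ (κ : Nat) → succ κ) g) 0)))
  ~> refl (Eq Nat 2 2) (refl Nat (succ (elimNat ((λ (g : (j : Nat) → Type₀) → g) (λ (t : Nat) → Nat)) 1 (λ (l : Nat) → λ (q : Nat) → succ q) 0)))
  ~> refl (Eq Nat 2 2) (refl Nat 2)
type:
  Eq (Eq Nat 2 2) (refl Nat 2) (refl Nat 2)


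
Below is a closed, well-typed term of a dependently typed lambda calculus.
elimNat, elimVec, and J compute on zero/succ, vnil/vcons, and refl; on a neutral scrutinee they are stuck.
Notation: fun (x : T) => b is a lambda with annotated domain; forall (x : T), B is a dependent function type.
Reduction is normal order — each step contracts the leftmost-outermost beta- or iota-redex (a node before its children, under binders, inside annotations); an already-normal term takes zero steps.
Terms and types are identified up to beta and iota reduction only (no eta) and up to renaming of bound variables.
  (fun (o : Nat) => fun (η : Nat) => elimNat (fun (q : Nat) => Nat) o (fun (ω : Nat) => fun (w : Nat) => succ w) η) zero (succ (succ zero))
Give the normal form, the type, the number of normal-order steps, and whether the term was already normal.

normal form:
  succ (succ zero)
inferred type:
  Nat
steps to reach normal form (normal order): 9
started in normal form: no
first redex: a beta-redex


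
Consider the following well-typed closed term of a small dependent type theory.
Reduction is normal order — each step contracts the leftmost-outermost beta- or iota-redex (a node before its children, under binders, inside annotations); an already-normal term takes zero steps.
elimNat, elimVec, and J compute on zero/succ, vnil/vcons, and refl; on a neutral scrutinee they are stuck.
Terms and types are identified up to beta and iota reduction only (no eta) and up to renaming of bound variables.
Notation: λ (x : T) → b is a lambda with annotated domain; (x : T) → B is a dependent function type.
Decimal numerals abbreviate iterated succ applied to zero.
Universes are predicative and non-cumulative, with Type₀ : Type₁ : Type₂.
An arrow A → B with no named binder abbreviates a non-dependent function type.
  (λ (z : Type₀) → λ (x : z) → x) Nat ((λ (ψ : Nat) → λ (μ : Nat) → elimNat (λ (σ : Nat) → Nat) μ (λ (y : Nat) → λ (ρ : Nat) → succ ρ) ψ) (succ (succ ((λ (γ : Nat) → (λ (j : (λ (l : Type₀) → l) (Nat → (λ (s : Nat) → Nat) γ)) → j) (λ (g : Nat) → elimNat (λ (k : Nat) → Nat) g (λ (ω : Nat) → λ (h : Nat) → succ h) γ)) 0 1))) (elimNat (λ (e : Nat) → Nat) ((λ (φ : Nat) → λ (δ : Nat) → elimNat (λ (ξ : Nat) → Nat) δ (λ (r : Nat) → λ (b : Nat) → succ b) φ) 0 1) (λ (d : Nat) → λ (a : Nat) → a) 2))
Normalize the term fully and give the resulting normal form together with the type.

resulting normal form:
  4
inferred type:
  Nat
observation: reduction starts at a beta-redex, and 28 normal-order steps reach the normal form.


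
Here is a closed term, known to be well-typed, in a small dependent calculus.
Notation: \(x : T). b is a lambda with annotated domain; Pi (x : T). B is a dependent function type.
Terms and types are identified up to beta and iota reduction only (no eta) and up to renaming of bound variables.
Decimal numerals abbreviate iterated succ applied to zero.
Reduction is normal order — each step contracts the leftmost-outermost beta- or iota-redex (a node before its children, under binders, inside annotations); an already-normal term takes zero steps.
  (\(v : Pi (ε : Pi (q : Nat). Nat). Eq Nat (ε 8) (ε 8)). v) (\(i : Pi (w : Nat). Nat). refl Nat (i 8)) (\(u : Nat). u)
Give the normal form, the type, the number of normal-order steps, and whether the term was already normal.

reduced normal form:
  refl Nat 8
the term's type:
  Eq Nat 8 8
normal-order step count: 3
term was already normal: no
first redex: a beta-redex


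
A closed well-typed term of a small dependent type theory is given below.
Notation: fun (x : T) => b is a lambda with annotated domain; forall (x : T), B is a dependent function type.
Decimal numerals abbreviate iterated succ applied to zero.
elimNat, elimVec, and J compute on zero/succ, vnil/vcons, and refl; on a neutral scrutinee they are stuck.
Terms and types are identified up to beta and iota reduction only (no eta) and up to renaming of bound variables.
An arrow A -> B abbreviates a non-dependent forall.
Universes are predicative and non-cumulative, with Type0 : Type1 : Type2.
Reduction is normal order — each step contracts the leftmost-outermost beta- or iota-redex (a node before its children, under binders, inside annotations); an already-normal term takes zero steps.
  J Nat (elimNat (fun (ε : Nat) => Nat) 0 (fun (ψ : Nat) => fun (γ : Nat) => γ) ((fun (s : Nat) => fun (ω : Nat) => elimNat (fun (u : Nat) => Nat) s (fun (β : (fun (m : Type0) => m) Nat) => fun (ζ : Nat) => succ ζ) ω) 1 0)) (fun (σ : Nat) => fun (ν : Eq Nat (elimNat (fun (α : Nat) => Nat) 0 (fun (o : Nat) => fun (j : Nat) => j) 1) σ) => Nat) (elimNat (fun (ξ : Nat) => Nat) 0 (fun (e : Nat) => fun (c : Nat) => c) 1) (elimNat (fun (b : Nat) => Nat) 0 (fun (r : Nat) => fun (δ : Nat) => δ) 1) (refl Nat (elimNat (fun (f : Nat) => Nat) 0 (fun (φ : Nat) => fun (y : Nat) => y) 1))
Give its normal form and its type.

reduced normal form:
  0
the term's type:
  Nat
observation: the first redex contracted is a J iota-redex; the normal form is reached in 5 normal-order steps.


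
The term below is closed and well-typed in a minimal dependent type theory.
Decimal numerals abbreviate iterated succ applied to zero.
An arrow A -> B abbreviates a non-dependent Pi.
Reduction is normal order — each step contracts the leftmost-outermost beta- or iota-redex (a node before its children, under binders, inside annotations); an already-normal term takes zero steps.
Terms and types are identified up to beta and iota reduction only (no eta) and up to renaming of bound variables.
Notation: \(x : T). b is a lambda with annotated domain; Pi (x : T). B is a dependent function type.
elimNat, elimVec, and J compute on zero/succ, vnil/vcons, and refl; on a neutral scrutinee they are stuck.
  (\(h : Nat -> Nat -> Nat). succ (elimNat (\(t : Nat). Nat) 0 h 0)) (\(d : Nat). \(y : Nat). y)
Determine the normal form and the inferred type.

resulting normal form:
  1
the term's type:
  Nat
observation: contracting a beta-redex first, the term normalizes in 2 steps.


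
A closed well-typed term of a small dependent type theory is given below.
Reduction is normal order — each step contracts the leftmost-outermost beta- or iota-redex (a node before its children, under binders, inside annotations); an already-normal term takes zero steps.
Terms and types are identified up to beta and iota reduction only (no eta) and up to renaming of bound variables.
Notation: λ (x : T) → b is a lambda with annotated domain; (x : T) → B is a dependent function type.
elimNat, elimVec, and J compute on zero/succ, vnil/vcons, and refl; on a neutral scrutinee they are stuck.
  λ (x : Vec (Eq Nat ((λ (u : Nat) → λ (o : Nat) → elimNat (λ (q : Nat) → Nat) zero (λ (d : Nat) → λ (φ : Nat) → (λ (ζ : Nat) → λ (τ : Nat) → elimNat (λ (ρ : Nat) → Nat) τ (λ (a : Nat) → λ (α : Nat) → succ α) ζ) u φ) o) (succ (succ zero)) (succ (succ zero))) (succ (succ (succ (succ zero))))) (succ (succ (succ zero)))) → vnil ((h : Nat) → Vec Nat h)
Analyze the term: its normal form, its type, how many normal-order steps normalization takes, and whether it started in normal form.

normal form:
  λ (x : Vec (Eq Nat (succ (succ (succ (succ zero)))) (succ (succ (succ (succ zero))))) (succ (succ (succ zero)))) → vnil ((u : Nat) → Vec Nat u)
type:
  (x : Vec (Eq Nat (succ (succ (succ (succ zero)))) (succ (succ (succ (succ zero))))) (succ (succ (succ zero)))) → Vec ((u : Nat) → Vec Nat u) zero
normal-order step count: 27
term was already normal: no
first contracted redex: a beta-redex


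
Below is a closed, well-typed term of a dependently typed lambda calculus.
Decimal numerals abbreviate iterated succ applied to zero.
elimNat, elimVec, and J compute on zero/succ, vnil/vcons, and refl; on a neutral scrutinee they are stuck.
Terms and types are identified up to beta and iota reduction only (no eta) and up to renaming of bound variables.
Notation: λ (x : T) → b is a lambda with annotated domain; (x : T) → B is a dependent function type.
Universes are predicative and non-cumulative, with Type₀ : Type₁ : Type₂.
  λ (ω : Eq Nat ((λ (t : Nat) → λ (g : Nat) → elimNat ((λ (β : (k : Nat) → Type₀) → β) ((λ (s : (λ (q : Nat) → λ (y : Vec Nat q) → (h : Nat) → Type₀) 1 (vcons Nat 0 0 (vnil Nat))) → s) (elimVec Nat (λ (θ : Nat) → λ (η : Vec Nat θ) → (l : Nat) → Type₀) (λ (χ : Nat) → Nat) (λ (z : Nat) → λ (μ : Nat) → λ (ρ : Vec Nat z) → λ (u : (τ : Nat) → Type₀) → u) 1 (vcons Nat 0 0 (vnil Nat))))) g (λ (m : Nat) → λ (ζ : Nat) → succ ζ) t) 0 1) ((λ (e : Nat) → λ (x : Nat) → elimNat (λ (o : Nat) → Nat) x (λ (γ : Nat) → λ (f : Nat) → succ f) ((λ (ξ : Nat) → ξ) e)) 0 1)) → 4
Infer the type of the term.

type:
  (ω : Eq Nat 1 1) → Nat


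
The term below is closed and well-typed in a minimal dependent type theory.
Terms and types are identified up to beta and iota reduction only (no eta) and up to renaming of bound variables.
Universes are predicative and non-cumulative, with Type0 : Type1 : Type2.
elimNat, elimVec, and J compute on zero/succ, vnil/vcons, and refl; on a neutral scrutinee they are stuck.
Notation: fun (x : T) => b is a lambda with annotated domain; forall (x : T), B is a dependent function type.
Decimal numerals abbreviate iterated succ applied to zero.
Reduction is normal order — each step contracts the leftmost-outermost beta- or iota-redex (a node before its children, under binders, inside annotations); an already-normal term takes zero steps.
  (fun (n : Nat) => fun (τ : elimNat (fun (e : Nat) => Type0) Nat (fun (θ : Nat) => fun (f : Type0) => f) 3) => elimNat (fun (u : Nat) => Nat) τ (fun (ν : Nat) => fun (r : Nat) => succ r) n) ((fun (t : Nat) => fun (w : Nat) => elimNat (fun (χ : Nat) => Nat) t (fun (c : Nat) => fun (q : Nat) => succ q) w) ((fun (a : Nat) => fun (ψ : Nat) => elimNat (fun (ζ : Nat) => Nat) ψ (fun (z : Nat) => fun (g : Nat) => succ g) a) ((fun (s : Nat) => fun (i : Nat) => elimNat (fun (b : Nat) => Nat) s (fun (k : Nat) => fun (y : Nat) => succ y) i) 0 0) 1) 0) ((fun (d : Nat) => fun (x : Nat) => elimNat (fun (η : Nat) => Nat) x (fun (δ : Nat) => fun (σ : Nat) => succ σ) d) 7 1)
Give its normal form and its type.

normal form:
  9
the term's type:
  Nat


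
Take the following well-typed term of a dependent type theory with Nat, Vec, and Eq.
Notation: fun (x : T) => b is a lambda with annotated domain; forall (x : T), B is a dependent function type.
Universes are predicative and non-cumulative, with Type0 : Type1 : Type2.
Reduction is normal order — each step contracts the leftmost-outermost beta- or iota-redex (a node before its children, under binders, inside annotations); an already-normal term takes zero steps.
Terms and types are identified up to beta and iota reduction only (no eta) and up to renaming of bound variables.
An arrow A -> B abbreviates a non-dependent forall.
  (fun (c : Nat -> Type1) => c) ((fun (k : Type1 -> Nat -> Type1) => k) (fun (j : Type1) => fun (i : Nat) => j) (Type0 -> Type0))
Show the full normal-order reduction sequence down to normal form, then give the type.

normal-order reduction:
  (fun (c : Nat -> Type1) => c) ((fun (k : Type1 -> Nat -> Type1) => k) (fun (j : Type1) => fun (i : Nat) => j) (Type0 -> Type0))
  ~> (fun (c : Type1 -> Nat -> Type1) => c) (fun (k : Type1) => fun (j : Nat) => k) (Type0 -> Type0)
  ~> (fun (c : Type1) => fun (k : Nat) => c) (Type0 -> Type0)
  ~> fun (c : Nat) => Type0 -> Type0
inferred type:
  Nat -> Type1


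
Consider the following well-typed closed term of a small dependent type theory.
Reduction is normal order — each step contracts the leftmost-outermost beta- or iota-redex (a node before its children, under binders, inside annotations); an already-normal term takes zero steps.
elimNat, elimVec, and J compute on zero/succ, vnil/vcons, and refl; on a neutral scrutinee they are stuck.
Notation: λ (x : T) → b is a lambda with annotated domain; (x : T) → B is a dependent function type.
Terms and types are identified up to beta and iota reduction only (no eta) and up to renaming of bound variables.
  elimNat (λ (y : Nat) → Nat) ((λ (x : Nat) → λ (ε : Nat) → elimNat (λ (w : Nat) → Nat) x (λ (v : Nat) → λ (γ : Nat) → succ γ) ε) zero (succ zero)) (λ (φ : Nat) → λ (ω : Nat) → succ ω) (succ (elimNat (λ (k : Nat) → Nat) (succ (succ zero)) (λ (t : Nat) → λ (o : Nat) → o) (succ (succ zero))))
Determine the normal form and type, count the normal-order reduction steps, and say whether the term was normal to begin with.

resulting normal form:
  succ (succ (succ (succ zero)))
inferred type:
  Nat
reduction steps (normal order): 23
started in normal form: no
first contracted redex: an elimNat iota-redex


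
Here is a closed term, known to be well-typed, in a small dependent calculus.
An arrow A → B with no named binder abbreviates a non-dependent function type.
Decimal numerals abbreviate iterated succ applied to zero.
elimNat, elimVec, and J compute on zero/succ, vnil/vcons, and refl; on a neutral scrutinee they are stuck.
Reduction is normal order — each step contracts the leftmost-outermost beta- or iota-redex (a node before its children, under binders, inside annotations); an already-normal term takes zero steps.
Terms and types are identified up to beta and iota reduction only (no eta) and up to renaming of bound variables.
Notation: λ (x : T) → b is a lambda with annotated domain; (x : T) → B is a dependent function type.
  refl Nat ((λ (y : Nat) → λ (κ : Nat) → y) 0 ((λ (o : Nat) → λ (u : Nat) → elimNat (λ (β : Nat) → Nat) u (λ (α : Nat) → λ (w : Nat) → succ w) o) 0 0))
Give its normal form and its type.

resulting normal form:
  refl Nat 0
inferred type:
  Eq Nat 0 0
observation: the term reaches its normal form after 2 normal-order steps.


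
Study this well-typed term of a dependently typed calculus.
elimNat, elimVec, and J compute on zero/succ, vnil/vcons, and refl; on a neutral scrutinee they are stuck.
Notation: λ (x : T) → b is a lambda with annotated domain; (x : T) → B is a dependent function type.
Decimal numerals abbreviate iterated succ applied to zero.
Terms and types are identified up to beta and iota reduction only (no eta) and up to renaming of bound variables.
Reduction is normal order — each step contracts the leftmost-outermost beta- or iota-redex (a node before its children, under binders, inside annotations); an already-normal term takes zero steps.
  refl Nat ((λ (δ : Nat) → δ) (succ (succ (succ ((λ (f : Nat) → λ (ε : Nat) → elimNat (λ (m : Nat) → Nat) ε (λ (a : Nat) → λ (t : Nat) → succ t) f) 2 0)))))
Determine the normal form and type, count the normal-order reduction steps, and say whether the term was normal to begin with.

normal form:
  refl Nat 5
inferred type:
  Eq Nat 5 5
steps to reach normal form (normal order): 10
started in normal form: no
first contracted redex: a beta-redex
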